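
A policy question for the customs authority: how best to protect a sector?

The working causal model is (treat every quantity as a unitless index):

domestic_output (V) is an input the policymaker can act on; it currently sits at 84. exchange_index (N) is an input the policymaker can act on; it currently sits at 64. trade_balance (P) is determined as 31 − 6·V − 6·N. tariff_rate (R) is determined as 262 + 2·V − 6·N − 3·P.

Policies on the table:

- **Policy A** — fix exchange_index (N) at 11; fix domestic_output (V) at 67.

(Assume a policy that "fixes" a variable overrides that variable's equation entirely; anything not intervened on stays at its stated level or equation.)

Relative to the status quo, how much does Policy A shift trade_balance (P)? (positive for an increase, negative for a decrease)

420

Baseline:
  V = 84
  N = 64
  P = 31 − 6·84 − 6·64 = -857
Policy A (N := 11, V := 67):
  V = 67
  N = 11
  P = 31 − 6·67 − 6·11 = -437
Change in P: -437 − (-857) = 420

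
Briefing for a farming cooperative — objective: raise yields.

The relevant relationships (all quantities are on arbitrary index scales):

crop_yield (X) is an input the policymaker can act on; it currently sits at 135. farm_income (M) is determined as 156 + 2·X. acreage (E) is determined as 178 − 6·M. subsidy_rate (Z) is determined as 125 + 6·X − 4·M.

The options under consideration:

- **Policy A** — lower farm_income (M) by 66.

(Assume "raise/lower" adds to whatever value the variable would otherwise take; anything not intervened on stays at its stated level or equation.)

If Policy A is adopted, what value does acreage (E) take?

Policy A (M − 66):
  X = 135
  M = 156 + 2·135 (−66 from intervention) = 360
  E = 178 − 6·360 = -1982

-1982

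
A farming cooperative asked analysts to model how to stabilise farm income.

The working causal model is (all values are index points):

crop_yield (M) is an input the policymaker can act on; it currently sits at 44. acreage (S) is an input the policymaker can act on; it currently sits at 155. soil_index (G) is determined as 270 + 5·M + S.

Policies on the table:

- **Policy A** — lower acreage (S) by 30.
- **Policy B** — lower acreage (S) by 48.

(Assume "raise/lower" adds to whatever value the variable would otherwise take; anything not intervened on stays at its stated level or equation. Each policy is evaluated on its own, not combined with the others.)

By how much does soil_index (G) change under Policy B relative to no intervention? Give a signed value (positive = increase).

-48

Baseline:
  M = 44
  S = 155
  G = 270 + 5·44 + 155 = 645
Policy B (S − 48):
  M = 44
  S = 155 − 48 = 107
  G = 270 + 5·44 + 107 = 597
Change in G: 597 − 645 = -48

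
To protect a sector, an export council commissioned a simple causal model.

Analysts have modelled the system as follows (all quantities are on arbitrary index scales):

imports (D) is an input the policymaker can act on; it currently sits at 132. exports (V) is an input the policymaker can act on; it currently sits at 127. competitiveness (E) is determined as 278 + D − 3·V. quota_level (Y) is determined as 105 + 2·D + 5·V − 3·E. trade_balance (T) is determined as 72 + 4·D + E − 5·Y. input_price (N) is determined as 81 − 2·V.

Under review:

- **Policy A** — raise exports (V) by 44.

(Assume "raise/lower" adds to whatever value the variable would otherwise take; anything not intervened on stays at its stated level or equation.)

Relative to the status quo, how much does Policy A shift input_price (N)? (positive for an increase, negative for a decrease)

-88

Baseline:
  V = 127
  N = 81 − 2·127 = -173
Policy A (V + 44):
  V = 127 + 44 = 171
  N = 81 − 2·171 = -261
Change in N: -261 − (-173) = -88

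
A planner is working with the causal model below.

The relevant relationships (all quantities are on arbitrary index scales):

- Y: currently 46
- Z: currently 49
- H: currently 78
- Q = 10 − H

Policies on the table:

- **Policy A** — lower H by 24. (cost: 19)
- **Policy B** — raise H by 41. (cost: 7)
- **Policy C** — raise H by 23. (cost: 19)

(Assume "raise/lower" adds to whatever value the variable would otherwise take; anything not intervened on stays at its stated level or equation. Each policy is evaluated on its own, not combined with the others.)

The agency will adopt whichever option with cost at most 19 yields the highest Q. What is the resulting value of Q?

-44

Policy A (H − 24):
  H = 78 − 24 = 54
  Q = 10 − 54 = -44
Policy B (H + 41):
  H = 78 + 41 = 119
  Q = 10 − 119 = -109
Policy C (H + 23):
  H = 78 + 23 = 101
  Q = 10 − 101 = -91
Comparing — Policy A: Q=-44, Policy B: Q=-109, Policy C: Q=-91. Highest is -44 (Policy A).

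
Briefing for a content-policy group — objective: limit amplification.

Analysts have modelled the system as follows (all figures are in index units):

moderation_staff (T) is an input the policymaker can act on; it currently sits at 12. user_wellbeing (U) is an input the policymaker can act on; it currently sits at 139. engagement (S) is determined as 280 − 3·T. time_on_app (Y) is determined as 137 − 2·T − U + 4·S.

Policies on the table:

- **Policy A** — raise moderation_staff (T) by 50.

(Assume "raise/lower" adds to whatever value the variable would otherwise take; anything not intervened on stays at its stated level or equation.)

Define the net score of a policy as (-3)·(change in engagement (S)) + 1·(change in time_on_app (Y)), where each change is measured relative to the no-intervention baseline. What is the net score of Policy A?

-250

Baseline:
  T = 12
  U = 139
  S = 280 − 3·12 = 244
  Y = 137 − 2·12 − 139 + 4·244 = 950
Policy A (T + 50):
  T = 12 + 50 = 62
  U = 139
  S = 280 − 3·62 = 94
  Y = 137 − 2·62 − 139 + 4·94 = 250
ΔS = 94 − 244 = -150; ΔY = 250 − 950 = -700
Score = (-3)·(-150) + 1·(-700) = -250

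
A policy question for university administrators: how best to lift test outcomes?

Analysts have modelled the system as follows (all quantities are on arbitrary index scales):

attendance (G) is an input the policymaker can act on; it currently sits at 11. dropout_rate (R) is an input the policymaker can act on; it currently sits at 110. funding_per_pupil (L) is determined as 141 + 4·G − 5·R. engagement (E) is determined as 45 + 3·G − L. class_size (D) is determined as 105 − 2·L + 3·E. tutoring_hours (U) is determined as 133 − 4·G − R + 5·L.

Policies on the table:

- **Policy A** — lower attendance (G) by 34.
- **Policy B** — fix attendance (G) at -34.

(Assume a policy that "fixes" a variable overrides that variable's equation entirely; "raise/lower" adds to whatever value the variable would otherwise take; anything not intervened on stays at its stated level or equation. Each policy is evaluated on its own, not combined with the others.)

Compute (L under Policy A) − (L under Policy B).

44

Policy A (G − 34):
  G = 11 − 34 = -23
  R = 110
  L = 141 + 4·(-23) − 5·110 = -501
Policy B (G := -34):
  G = -34
  R = 110
  L = 141 + 4·(-34) − 5·110 = -545
L: -501 − (-545) = 44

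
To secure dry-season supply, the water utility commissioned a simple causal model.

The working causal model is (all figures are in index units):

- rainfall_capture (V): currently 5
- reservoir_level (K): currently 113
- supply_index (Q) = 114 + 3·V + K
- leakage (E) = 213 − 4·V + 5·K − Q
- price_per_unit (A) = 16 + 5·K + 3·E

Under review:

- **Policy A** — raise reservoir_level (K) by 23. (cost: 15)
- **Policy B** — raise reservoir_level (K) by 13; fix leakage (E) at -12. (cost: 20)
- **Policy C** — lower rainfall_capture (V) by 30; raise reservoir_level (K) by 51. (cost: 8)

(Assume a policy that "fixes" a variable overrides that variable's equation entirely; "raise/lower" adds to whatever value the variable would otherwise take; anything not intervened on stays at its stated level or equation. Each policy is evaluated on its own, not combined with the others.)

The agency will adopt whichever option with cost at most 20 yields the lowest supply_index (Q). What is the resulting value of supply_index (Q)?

203

Policy A (K + 23):
  V = 5
  K = 113 + 23 = 136
  Q = 114 + 3·5 + 136 = 265
Policy B (K + 13, E := -12):
  V = 5
  K = 113 + 13 = 126
  Q = 114 + 3·5 + 126 = 255
Policy C (V − 30, K + 51):
  V = 5 − 30 = -25
  K = 113 + 51 = 164
  Q = 114 + 3·(-25) + 164 = 203
Comparing — Policy A: Q=265, Policy B: Q=255, Policy C: Q=203. Lowest is 203 (Policy C).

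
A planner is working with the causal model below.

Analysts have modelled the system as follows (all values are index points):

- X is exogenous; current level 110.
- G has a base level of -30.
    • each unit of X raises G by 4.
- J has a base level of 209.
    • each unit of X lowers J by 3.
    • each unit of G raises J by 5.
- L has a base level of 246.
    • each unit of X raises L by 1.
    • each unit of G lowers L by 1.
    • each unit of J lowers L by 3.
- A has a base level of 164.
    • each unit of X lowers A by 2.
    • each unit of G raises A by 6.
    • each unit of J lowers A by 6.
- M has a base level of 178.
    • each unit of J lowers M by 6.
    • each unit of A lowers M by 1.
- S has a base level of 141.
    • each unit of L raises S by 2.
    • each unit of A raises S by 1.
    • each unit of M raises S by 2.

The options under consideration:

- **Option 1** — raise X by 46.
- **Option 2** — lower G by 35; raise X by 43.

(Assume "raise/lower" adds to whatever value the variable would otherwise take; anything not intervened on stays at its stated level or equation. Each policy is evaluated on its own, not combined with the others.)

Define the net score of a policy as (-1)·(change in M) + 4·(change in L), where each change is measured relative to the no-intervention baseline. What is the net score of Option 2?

-6312

Baseline:
  X = 110
  G = -30 + 4·110 = 410
  J = 209 − 3·110 + 5·410 = 1929
  L = 246 + 110 − 410 − 3·1929 = -5841
  A = 164 − 2·110 + 6·410 − 6·1929 = -9170
  M = 178 − 6·1929 − (-9170) = -2226
Option 2 (G − 35, X + 43):
  X = 110 + 43 = 153
  G = -30 + 4·153 (−35 from intervention) = 547
  J = 209 − 3·153 + 5·547 = 2485
  L = 246 + 153 − 547 − 3·2485 = -7603
  A = 164 − 2·153 + 6·547 − 6·2485 = -11770
  M = 178 − 6·2485 − (-11770) = -2962
ΔM = -2962 − (-2226) = -736; ΔL = -7603 − (-5841) = -1762
Score = (-1)·(-736) + 4·(-1762) = -6312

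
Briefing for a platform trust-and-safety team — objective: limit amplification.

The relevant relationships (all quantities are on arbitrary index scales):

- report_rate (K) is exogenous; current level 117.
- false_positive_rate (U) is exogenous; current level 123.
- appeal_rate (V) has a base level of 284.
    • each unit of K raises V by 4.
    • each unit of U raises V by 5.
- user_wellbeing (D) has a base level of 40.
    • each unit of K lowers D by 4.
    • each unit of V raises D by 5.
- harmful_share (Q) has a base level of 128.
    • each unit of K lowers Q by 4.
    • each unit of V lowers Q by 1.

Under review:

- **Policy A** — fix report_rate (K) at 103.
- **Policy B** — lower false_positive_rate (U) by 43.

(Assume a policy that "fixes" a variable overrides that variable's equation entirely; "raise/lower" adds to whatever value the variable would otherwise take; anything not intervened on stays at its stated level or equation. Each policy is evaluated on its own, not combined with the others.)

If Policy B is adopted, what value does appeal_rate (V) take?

Policy B (U − 43):
  K = 117
  U = 123 − 43 = 80
  V = 284 + 4·117 + 5·80 = 1152

1152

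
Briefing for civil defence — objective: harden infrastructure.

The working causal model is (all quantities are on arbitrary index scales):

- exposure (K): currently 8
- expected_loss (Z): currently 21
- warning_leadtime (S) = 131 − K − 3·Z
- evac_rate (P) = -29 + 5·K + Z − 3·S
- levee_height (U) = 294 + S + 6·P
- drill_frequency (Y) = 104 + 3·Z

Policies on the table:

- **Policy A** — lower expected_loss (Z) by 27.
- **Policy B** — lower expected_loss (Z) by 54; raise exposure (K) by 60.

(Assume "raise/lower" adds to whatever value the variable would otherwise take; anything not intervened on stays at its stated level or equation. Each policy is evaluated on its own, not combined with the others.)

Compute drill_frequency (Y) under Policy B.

5

Policy B (Z − 54, K + 60):
  Z = 21 − 54 = -33
  Y = 104 + 3·(-33) = 5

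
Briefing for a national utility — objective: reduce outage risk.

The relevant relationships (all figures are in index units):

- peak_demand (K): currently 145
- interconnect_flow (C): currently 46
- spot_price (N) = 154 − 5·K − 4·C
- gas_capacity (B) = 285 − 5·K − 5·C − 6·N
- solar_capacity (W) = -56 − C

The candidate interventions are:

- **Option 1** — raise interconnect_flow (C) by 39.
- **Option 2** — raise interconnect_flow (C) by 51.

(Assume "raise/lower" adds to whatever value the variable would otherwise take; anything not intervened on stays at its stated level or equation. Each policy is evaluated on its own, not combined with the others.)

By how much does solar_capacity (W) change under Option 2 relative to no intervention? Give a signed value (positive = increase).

Baseline:
  C = 46
  W = -56 − 46 = -102
Option 2 (C + 51):
  C = 46 + 51 = 97
  W = -56 − 97 = -153
Change in W: -153 − (-102) = -51

-51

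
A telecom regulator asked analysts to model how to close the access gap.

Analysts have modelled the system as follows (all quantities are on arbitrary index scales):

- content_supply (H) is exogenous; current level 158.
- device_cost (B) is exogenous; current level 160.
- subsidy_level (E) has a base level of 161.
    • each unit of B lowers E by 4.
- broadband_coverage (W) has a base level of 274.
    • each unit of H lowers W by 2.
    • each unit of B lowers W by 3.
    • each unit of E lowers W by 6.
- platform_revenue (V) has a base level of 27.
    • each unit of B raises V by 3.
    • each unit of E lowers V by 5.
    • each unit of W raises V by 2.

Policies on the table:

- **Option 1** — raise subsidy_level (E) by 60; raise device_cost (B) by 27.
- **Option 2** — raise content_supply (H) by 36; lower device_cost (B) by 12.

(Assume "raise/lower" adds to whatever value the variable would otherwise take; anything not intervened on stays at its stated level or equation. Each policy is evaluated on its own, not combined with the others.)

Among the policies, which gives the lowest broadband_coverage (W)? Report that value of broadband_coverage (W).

2028

Option 1 (E + 60, B + 27):
  H = 158
  B = 160 + 27 = 187
  E = 161 − 4·187 (+60 from intervention) = -527
  W = 274 − 2·158 − 3·187 − 6·(-527) = 2559
Option 2 (H + 36, B − 12):
  H = 158 + 36 = 194
  B = 160 − 12 = 148
  E = 161 − 4·148 = -431
  W = 274 − 2·194 − 3·148 − 6·(-431) = 2028
Comparing — Option 1: W=2559, Option 2: W=2028. Lowest is 2028 (Option 2).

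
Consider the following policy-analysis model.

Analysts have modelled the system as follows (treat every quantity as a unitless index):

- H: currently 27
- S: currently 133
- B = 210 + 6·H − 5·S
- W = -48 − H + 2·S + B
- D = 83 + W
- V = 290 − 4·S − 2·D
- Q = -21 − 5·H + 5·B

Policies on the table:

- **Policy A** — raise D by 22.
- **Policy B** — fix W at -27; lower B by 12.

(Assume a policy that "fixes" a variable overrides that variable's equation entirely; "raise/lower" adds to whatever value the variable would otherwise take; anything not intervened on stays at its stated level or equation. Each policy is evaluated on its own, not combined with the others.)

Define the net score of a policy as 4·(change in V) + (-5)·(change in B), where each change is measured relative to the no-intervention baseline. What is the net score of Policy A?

Baseline:
  H = 27
  S = 133
  B = 210 + 6·27 − 5·133 = -293
  W = -48 − 27 + 2·133 + (-293) = -102
  D = 83 + (-102) = -19
  V = 290 − 4·133 − 2·(-19) = -204
Policy A (D + 22):
  H = 27
  S = 133
  B = 210 + 6·27 − 5·133 = -293
  W = -48 − 27 + 2·133 + (-293) = -102
  D = 83 + (-102) (+22 from intervention) = 3
  V = 290 − 4·133 − 2·3 = -248
ΔV = -248 − (-204) = -44; ΔB = -293 − (-293) = 0
Score = 4·(-44) + (-5)·0 = -176

-176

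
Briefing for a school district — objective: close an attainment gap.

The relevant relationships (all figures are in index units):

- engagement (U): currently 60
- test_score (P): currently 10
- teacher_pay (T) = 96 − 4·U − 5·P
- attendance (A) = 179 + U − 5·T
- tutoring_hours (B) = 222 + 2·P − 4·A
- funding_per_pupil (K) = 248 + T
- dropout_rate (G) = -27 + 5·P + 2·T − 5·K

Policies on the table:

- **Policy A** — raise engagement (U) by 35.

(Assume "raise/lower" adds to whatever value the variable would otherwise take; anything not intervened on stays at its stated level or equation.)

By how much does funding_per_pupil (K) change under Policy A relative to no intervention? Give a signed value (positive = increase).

Baseline:
  U = 60
  P = 10
  T = 96 − 4·60 − 5·10 = -194
  K = 248 + (-194) = 54
Policy A (U + 35):
  U = 60 + 35 = 95
  P = 10
  T = 96 − 4·95 − 5·10 = -334
  K = 248 + (-334) = -86
Change in K: -86 − 54 = -140

-140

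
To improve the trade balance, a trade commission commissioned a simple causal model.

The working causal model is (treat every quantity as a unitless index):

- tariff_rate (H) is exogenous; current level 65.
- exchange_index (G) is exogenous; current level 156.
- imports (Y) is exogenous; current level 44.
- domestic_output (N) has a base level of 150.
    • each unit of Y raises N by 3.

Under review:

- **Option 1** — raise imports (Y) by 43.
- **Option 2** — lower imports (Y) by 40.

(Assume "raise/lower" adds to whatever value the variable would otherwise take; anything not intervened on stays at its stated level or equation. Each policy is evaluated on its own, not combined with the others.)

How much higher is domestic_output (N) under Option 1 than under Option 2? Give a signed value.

Option 1 (Y + 43):
  Y = 44 + 43 = 87
  N = 150 + 3·87 = 411
Option 2 (Y − 40):
  Y = 44 − 40 = 4
  N = 150 + 3·4 = 162
N: 411 − 162 = 249

249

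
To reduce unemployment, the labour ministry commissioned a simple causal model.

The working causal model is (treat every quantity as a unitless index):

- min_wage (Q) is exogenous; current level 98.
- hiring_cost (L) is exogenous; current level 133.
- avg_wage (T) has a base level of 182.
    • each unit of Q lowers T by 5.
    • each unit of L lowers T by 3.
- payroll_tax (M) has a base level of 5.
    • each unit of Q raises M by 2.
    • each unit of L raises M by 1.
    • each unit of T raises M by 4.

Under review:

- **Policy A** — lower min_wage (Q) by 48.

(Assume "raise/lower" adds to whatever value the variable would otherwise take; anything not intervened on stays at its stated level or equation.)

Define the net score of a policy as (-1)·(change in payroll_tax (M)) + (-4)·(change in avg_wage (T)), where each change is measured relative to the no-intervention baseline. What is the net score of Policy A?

Baseline:
  Q = 98
  L = 133
  T = 182 − 5·98 − 3·133 = -707
  M = 5 + 2·98 + 133 + 4·(-707) = -2494
Policy A (Q − 48):
  Q = 98 − 48 = 50
  L = 133
  T = 182 − 5·50 − 3·133 = -467
  M = 5 + 2·50 + 133 + 4·(-467) = -1630
ΔM = -1630 − (-2494) = 864; ΔT = -467 − (-707) = 240
Score = (-1)·864 + (-4)·240 = -1824

-1824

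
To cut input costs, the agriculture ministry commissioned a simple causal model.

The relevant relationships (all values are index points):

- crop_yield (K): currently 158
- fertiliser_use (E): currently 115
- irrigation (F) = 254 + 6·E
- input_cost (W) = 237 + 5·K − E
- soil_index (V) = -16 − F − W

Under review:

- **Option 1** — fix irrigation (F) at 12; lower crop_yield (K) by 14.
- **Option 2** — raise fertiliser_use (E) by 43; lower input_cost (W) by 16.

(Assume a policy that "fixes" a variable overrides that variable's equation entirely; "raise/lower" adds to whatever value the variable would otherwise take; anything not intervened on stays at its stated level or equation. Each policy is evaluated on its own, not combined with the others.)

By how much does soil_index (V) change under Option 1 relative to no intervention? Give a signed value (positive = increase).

1002

Baseline:
  K = 158
  E = 115
  F = 254 + 6·115 = 944
  W = 237 + 5·158 − 115 = 912
  V = -16 − 944 − 912 = -1872
Option 1 (F := 12, K − 14):
  K = 158 − 14 = 144
  E = 115
  F = 12
  W = 237 + 5·144 − 115 = 842
  V = -16 − 12 − 842 = -870
Change in V: -870 − (-1872) = 1002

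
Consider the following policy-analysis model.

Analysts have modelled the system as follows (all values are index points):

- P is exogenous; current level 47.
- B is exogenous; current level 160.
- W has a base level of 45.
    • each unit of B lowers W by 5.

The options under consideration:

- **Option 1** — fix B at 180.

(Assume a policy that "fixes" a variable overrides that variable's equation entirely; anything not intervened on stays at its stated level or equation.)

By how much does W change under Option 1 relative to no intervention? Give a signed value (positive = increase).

Baseline:
  B = 160
  W = 45 − 5·160 = -755
Option 1 (B := 180):
  B = 180
  W = 45 − 5·180 = -855
Change in W: -855 − (-755) = -100

-100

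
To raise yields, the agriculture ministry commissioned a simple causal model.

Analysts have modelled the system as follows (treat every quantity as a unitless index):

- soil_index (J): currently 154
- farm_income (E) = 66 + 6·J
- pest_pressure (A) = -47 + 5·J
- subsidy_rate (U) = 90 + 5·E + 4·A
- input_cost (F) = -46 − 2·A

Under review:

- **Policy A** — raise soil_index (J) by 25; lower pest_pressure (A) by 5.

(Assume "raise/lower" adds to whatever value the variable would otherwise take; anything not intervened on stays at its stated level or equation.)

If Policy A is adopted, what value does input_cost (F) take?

-1732

Policy A (J + 25, A − 5):
  J = 154 + 25 = 179
  A = -47 + 5·179 (−5 from intervention) = 843
  F = -46 − 2·843 = -1732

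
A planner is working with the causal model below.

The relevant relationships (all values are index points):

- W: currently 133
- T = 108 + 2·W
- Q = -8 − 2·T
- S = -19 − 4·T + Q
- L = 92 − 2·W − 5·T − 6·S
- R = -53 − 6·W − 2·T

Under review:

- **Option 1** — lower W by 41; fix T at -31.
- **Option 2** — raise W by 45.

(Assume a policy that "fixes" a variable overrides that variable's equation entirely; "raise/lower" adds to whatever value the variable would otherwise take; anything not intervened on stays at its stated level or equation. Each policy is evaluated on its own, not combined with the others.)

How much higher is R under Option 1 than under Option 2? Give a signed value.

Option 1 (W − 41, T := -31):
  W = 133 − 41 = 92
  T = -31
  R = -53 − 6·92 − 2·(-31) = -543
Option 2 (W + 45):
  W = 133 + 45 = 178
  T = 108 + 2·178 = 464
  R = -53 − 6·178 − 2·464 = -2049
R: -543 − (-2049) = 1506

1506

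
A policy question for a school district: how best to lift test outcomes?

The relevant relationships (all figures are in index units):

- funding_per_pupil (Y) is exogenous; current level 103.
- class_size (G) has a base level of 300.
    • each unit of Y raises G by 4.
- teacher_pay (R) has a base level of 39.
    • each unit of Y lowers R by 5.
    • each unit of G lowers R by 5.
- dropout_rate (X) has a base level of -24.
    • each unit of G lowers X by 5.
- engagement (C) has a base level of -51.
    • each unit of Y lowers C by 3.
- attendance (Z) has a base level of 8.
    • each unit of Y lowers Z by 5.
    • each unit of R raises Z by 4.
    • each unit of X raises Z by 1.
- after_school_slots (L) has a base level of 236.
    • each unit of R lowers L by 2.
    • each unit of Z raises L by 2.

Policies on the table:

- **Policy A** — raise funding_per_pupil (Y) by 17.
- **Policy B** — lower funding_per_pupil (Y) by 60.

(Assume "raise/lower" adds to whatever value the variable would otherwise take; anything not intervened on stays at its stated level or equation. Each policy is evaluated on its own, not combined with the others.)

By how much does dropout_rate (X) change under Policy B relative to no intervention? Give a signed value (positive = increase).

Baseline:
  Y = 103
  G = 300 + 4·103 = 712
  X = -24 − 5·712 = -3584
Policy B (Y − 60):
  Y = 103 − 60 = 43
  G = 300 + 4·43 = 472
  X = -24 − 5·472 = -2384
Change in X: -2384 − (-3584) = 1200

1200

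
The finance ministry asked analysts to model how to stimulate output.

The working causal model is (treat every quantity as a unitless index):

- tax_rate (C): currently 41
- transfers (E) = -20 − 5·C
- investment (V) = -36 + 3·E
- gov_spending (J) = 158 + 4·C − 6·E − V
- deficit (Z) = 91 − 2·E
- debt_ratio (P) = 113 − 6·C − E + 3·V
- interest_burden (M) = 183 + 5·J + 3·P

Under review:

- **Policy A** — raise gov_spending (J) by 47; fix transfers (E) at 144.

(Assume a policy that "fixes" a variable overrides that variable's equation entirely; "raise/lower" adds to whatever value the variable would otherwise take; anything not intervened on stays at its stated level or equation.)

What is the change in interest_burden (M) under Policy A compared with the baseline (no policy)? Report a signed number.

Baseline:
  C = 41
  E = -20 − 5·41 = -225
  V = -36 + 3·(-225) = -711
  J = 158 + 4·41 − 6·(-225) − (-711) = 2383
  P = 113 − 6·41 − (-225) + 3·(-711) = -2041
  M = 183 + 5·2383 + 3·(-2041) = 5975
Policy A (J + 47, E := 144):
  C = 41
  E = 144
  V = -36 + 3·144 = 396
  J = 158 + 4·41 − 6·144 − 396 (+47 from intervention) = -891
  P = 113 − 6·41 − 144 + 3·396 = 911
  M = 183 + 5·(-891) + 3·911 = -1539
Change in M: -1539 − 5975 = -7514

-7514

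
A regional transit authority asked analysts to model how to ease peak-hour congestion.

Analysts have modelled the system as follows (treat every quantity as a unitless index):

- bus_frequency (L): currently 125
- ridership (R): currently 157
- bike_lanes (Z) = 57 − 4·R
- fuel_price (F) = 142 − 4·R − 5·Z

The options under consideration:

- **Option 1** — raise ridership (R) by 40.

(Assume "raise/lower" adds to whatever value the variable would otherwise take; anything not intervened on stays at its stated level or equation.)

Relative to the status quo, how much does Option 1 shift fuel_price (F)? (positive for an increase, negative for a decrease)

640

Baseline:
  R = 157
  Z = 57 − 4·157 = -571
  F = 142 − 4·157 − 5·(-571) = 2369
Option 1 (R + 40):
  R = 157 + 40 = 197
  Z = 57 − 4·197 = -731
  F = 142 − 4·197 − 5·(-731) = 3009
Change in F: 3009 − 2369 = 640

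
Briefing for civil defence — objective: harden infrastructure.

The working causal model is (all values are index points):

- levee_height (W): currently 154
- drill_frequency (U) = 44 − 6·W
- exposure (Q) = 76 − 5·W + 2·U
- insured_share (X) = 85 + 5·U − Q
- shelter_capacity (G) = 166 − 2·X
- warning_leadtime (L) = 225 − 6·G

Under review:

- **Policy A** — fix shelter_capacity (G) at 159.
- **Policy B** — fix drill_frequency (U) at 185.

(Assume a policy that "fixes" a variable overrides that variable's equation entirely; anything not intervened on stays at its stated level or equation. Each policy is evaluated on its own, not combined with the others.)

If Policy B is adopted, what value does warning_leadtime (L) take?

15237

Policy B (U := 185):
  W = 154
  U = 185
  Q = 76 − 5·154 + 2·185 = -324
  X = 85 + 5·185 − (-324) = 1334
  G = 166 − 2·1334 = -2502
  L = 225 − 6·(-2502) = 15237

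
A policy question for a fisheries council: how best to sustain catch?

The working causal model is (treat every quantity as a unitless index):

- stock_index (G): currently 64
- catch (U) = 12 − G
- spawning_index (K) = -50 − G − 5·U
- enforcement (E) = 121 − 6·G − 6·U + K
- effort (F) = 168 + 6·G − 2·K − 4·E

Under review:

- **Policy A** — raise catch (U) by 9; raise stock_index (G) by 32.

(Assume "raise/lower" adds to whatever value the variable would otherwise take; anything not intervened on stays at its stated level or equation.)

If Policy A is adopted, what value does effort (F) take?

Policy A (U + 9, G + 32):
  G = 64 + 32 = 96
  U = 12 − 96 (+9 from intervention) = -75
  K = -50 − 96 − 5·(-75) = 229
  E = 121 − 6·96 − 6·(-75) + 229 = 224
  F = 168 + 6·96 − 2·229 − 4·224 = -610

-610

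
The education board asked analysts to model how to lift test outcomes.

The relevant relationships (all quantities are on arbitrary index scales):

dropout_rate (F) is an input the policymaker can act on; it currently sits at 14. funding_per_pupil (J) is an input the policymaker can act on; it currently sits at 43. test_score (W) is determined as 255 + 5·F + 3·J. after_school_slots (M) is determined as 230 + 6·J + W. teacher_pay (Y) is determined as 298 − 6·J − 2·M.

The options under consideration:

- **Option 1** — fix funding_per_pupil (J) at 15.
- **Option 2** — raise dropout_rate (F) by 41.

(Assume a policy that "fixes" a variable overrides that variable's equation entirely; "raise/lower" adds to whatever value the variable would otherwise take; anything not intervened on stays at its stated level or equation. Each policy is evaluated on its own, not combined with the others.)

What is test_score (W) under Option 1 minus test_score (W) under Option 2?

-289

Option 1 (J := 15):
  F = 14
  J = 15
  W = 255 + 5·14 + 3·15 = 370
Option 2 (F + 41):
  F = 14 + 41 = 55
  J = 43
  W = 255 + 5·55 + 3·43 = 659
W: 370 − 659 = -289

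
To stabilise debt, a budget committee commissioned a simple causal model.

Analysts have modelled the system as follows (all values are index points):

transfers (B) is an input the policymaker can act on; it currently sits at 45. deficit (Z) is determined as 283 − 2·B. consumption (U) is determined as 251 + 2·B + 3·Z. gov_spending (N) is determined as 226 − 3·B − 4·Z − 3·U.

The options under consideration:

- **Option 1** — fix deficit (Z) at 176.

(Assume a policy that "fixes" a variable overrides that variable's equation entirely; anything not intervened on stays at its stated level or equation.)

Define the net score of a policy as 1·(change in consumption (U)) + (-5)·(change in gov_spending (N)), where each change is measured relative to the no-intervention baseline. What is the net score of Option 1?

Baseline:
  B = 45
  Z = 283 − 2·45 = 193
  U = 251 + 2·45 + 3·193 = 920
  N = 226 − 3·45 − 4·193 − 3·920 = -3441
Option 1 (Z := 176):
  B = 45
  Z = 176
  U = 251 + 2·45 + 3·176 = 869
  N = 226 − 3·45 − 4·176 − 3·869 = -3220
ΔU = 869 − 920 = -51; ΔN = -3220 − (-3441) = 221
Score = 1·(-51) + (-5)·221 = -1156

-1156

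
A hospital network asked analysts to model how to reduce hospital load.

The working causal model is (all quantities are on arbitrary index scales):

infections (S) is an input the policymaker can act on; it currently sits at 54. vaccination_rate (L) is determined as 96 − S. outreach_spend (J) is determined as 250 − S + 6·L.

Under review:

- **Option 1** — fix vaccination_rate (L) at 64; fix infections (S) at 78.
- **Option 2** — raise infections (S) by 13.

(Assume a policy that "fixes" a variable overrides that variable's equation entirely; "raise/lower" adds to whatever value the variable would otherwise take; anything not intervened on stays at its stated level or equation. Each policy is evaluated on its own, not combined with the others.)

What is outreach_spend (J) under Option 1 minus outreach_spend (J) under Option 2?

199

Option 1 (L := 64, S := 78):
  S = 78
  L = 64
  J = 250 − 78 + 6·64 = 556
Option 2 (S + 13):
  S = 54 + 13 = 67
  L = 96 − 67 = 29
  J = 250 − 67 + 6·29 = 357
J: 556 − 357 = 199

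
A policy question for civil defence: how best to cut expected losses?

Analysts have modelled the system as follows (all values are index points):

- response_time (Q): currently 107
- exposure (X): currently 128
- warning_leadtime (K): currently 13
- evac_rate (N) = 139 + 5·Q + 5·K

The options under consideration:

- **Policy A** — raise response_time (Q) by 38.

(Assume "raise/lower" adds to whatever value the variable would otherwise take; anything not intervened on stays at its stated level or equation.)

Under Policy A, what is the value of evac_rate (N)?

929

Policy A (Q + 38):
  Q = 107 + 38 = 145
  K = 13
  N = 139 + 5·145 + 5·13 = 929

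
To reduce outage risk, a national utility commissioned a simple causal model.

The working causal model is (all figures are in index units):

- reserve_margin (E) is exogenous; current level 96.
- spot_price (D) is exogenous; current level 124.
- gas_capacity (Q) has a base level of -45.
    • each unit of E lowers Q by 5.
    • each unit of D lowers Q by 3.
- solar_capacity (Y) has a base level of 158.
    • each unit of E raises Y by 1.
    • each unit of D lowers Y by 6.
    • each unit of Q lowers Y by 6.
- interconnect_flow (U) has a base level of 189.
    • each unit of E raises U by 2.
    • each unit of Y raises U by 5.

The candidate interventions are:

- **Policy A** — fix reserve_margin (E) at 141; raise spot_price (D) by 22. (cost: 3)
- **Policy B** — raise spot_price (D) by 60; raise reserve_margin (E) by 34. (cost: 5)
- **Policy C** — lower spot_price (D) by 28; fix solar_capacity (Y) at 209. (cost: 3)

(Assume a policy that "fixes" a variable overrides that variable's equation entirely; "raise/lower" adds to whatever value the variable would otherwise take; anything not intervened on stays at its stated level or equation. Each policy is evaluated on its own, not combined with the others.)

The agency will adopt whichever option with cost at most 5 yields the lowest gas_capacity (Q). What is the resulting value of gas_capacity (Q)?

-1247

Policy A (E := 141, D + 22):
  E = 141
  D = 124 + 22 = 146
  Q = -45 − 5·141 − 3·146 = -1188
Policy B (D + 60, E + 34):
  E = 96 + 34 = 130
  D = 124 + 60 = 184
  Q = -45 − 5·130 − 3·184 = -1247
Policy C (D − 28, Y := 209):
  E = 96
  D = 124 − 28 = 96
  Q = -45 − 5·96 − 3·96 = -813
Comparing — Policy A: Q=-1188, Policy B: Q=-1247, Policy C: Q=-813. Lowest is -1247 (Policy B).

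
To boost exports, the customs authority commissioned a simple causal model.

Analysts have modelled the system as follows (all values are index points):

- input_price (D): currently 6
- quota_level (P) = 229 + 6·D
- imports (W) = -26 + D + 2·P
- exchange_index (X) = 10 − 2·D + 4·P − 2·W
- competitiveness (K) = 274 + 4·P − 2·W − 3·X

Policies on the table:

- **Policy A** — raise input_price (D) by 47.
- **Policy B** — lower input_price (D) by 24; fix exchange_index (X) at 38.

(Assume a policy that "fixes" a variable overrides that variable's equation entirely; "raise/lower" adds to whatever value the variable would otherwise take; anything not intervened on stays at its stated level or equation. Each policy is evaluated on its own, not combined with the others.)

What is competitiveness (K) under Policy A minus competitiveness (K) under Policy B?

422

Policy A (D + 47):
  D = 6 + 47 = 53
  P = 229 + 6·53 = 547
  W = -26 + 53 + 2·547 = 1121
  X = 10 − 2·53 + 4·547 − 2·1121 = -150
  K = 274 + 4·547 − 2·1121 − 3·(-150) = 670
Policy B (D − 24, X := 38):
  D = 6 − 24 = -18
  P = 229 + 6·(-18) = 121
  W = -26 + (-18) + 2·121 = 198
  X = 38
  K = 274 + 4·121 − 2·198 − 3·38 = 248
K: 670 − 248 = 422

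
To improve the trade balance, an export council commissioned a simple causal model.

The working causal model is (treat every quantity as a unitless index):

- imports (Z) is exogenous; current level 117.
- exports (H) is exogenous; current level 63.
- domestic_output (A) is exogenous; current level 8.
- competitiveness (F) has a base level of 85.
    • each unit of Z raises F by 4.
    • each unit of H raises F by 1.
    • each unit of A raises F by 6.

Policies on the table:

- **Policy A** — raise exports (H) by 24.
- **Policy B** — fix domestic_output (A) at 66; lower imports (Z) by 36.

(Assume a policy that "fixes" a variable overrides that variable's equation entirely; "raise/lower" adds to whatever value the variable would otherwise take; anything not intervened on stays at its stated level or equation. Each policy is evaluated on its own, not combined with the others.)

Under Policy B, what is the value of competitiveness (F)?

868

Policy B (A := 66, Z − 36):
  Z = 117 − 36 = 81
  H = 63
  A = 66
  F = 85 + 4·81 + 63 + 6·66 = 868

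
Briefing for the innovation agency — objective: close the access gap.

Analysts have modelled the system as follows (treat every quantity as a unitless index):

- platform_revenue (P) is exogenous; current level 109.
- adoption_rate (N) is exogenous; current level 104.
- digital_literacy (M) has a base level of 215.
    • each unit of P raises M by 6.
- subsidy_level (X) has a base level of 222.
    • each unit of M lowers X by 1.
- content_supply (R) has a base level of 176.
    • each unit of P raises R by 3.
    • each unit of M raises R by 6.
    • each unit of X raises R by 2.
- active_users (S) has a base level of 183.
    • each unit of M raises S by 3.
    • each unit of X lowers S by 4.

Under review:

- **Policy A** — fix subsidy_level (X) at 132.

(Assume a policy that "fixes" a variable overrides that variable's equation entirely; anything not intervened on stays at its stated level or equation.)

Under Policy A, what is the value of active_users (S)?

2262

Policy A (X := 132):
  P = 109
  M = 215 + 6·109 = 869
  X = 132
  S = 183 + 3·869 − 4·132 = 2262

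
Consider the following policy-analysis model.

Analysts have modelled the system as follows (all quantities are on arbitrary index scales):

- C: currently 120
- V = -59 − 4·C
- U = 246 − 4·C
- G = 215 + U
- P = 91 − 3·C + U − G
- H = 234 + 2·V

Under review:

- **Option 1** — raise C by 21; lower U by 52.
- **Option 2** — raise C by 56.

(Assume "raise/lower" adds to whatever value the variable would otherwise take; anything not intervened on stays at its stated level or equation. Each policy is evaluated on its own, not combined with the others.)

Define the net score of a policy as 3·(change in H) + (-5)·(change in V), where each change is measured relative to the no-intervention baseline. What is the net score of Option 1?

Baseline:
  C = 120
  V = -59 − 4·120 = -539
  H = 234 + 2·(-539) = -844
Option 1 (C + 21, U − 52):
  C = 120 + 21 = 141
  V = -59 − 4·141 = -623
  H = 234 + 2·(-623) = -1012
ΔH = -1012 − (-844) = -168; ΔV = -623 − (-539) = -84
Score = 3·(-168) + (-5)·(-84) = -84

-84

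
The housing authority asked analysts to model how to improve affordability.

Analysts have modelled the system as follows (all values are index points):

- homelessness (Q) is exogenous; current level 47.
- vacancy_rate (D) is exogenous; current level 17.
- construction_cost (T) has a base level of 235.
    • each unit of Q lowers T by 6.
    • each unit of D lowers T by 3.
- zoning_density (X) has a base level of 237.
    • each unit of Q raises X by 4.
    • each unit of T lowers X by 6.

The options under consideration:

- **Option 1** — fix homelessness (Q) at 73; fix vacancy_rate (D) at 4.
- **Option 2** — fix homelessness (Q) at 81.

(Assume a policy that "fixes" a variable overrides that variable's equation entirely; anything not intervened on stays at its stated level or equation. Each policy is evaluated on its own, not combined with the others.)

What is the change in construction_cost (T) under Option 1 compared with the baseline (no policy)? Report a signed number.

-117

Baseline:
  Q = 47
  D = 17
  T = 235 − 6·47 − 3·17 = -98
Option 1 (Q := 73, D := 4):
  Q = 73
  D = 4
  T = 235 − 6·73 − 3·4 = -215
Change in T: -215 − (-98) = -117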